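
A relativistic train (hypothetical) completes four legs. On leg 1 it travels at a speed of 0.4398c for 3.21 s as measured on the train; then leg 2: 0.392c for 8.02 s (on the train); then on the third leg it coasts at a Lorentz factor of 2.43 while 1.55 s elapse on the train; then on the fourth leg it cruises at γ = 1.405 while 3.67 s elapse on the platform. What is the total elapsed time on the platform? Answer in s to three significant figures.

Leg 1: γ = 1/√(1 − 0.4398²) = 1/√0.8066 = 1.113; Δt_1 = 1.113 × 3.21 = 3.574 s.
Leg 2: γ = 1/√(1 − 0.392²) = 1/√0.8463 = 1.087; Δt_2 = 1.087 × 8.02 = 8.718 s.
Leg 3: γ = 2.43; Δt_3 = 2.430 × 1.55 = 3.767 s.
Leg 4: 3.67 s is already measured on the platform.
Total: 3.574 + 8.718 + 3.767 + 3.670 s.

Δt = 19.7 s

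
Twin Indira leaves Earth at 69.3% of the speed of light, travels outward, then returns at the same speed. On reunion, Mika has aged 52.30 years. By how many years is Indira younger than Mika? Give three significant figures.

Δt − τ = 14.6 years

β = 0.693; γ = 1/√(1 − 0.693²) = 1/√0.5198 = 1.387
Indira's elapsed proper time: τ = 52.30/1.387 = 37.71 years.
Age gap = Δt − τ = 52.30 − 37.71 years.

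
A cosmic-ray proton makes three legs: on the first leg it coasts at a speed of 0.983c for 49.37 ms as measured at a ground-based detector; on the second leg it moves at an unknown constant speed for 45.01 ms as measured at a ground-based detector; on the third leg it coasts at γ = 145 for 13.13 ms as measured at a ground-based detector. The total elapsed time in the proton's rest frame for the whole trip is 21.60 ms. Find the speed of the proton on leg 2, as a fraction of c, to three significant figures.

Leg 1: γ = 1/√(1 − 0.983²) = 1/√0.03371 = 5.446; τ_1 = 49.37/5.446 = 9.065 ms.
Leg 2: speed unknown; τ_2 = 45.01/γ_2.
Leg 3: γ = 145; τ_3 = 13.13/145.0 = 0.09055 ms.
Total proper time: 9.065 + τ_2 + 0.09055 = 21.60, so τ_2 = 21.60 − 9.155 = 12.44 ms.
γ_2 = 45.01/12.44 = 3.617; β = √(1 − 1/γ²) = √0.9236.

β = 0.961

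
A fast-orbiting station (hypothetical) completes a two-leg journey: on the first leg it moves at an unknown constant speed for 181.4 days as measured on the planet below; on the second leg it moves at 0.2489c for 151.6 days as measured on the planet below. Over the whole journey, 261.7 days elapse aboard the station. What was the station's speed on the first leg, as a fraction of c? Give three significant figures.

β = 0.774

Leg 1: speed unknown; τ_1 = 181.4/γ_1.
Leg 2: γ = 1/√(1 − 0.2489²) = 1/√0.9380 = 1.032; τ_2 = 151.6/1.032 = 146.8 days.
Total proper time: τ_1 + 146.8 = 261.7, so τ_1 = 261.7 − 146.8 = 114.9 days.
γ_1 = 181.4/114.9 = 1.579; β = √(1 − 1/γ²) = √0.5990.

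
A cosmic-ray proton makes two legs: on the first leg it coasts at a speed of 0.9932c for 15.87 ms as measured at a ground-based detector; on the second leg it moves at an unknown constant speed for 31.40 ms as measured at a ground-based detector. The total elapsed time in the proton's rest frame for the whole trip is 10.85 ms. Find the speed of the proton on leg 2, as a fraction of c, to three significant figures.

β = 0.958

Leg 1: γ = 1/√(1 − 0.9932²) = 1/√0.01355 = 8.590; τ_1 = 15.87/8.590 = 1.848 ms.
Leg 2: speed unknown; τ_2 = 31.40/γ_2.
Total proper time: 1.848 + τ_2 = 10.85, so τ_2 = 10.85 − 1.848 = 9.002 ms.
γ_2 = 31.40/9.002 = 3.488; β = √(1 − 1/γ²) = √0.9178.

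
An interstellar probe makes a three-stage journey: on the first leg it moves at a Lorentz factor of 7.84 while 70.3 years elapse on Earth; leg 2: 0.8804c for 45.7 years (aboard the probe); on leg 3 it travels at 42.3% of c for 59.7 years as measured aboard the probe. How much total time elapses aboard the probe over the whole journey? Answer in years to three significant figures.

τ = 114 years

Leg 1: γ = 7.84; τ_1 = 70.3/7.840 = 8.967 years.
Leg 2: 45.7 years is already measured aboard the probe.
Leg 3: 59.7 years is already measured aboard the probe.
Total: 8.967 + 45.70 + 59.70 years.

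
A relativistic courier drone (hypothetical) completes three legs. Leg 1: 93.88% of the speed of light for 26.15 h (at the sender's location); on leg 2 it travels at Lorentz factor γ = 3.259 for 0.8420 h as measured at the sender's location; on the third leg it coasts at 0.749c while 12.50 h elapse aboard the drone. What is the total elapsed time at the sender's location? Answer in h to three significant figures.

Leg 1: 26.15 h is already measured at the sender's location.
Leg 2: 0.8420 h is already measured at the sender's location.
Leg 3: γ = 1/√(1 − 0.749²) = 1/√0.4390 = 1.509; Δt_3 = 1.509 × 12.50 = 18.87 h.
Total: 26.15 + 0.8420 + 18.87 h.

Δt = 45.9 h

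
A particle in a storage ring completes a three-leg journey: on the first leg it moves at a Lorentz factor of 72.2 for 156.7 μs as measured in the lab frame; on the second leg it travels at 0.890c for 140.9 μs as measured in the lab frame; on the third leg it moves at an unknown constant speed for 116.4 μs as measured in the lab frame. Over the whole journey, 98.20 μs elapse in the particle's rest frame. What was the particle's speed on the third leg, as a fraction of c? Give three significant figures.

β = 0.962

Leg 1: γ = 72.2; τ_1 = 156.7/72.20 = 2.170 μs.
Leg 2: γ = 1/√(1 − 0.890²) = 1/√0.2079 = 2.193; τ_2 = 140.9/2.193 = 64.24 μs.
Leg 3: speed unknown; τ_3 = 116.4/γ_3.
Total proper time: 2.170 + 64.24 + τ_3 = 98.20, so τ_3 = 98.20 − 66.42 = 31.78 μs.
γ_3 = 116.4/31.78 = 3.662; β = √(1 − 1/γ²) = √0.9254.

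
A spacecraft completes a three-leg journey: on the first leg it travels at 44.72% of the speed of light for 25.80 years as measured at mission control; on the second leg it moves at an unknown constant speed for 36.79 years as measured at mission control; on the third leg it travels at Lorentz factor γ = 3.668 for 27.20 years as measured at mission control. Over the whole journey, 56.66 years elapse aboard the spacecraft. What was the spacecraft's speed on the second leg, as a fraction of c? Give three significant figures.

β = 0.703

Leg 1: β = 0.4472; γ = 1/√(1 − 0.4472²) = 1/√0.8000 = 1.118; τ_1 = 25.80/1.118 = 23.08 years.
Leg 2: speed unknown; τ_2 = 36.79/γ_2.
Leg 3: γ = 3.668; τ_3 = 27.20/3.668 = 7.415 years.
Total proper time: 23.08 + τ_2 + 7.415 = 56.66, so τ_2 = 56.66 − 30.49 = 26.17 years.
γ_2 = 36.79/26.17 = 1.406; β = √(1 − 1/γ²) = √0.4941.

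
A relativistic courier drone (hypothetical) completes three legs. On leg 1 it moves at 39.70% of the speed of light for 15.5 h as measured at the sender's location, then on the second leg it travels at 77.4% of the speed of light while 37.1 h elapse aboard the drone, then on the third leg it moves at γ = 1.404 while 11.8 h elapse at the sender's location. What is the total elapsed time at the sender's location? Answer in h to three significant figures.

Leg 1: 15.5 h is already measured at the sender's location.
Leg 2: β = 0.774; γ = 1/√(1 − 0.774²) = 1/√0.4009 = 1.579; Δt_2 = 1.579 × 37.1 = 58.59 h.
Leg 3: 11.8 h is already measured at the sender's location.
Total: 15.50 + 58.59 + 11.80 h.

Δt = 85.9 h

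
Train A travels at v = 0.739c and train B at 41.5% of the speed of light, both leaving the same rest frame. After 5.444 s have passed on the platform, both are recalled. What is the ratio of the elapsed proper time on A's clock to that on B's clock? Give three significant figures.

A: γ = 1/√(1 − 0.739²) = 1/√0.4539 = 1.484. B: β = 0.415; γ = 1/√(1 − 0.415²) = 1/√0.8278 = 1.099.
τ_A/τ_B = γ_B/γ_A = 1.099/1.484 = 0.7405, so τ_A/τ_B = 0.7405.

τ_A/τ_B = 0.740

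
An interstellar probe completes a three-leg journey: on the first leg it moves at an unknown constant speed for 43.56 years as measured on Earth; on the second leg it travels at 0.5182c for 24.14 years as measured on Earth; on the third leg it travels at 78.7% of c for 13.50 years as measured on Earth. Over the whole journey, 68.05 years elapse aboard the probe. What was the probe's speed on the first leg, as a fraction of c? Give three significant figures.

Leg 1: speed unknown; τ_1 = 43.56/γ_1.
Leg 2: γ = 1/√(1 − 0.5182²) = 1/√0.7315 = 1.169; τ_2 = 24.14/1.169 = 20.65 years.
Leg 3: β = 0.787; γ = 1/√(1 − 0.787²) = 1/√0.3806 = 1.621; τ_3 = 13.50/1.621 = 8.329 years.
Total proper time: τ_1 + 20.65 + 8.329 = 68.05, so τ_1 = 68.05 − 28.97 = 39.08 years.
γ_1 = 43.56/39.08 = 1.115; β = √(1 − 1/γ²) = √0.1953.

β = 0.442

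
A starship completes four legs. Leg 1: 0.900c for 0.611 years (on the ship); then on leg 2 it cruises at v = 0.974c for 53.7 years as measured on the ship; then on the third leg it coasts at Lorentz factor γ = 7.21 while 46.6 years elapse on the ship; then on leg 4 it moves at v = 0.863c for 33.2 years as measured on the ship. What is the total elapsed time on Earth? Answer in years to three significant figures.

Δt = 640 years

Leg 1: γ = 1/√(1 − 0.900²) = 1/√0.1900 = 2.294; Δt_1 = 2.294 × 0.611 = 1.402 years.
Leg 2: γ = 1/√(1 − 0.974²) = 1/√0.05132 = 4.414; Δt_2 = 4.414 × 53.7 = 237.0 years.
Leg 3: γ = 7.21; Δt_3 = 7.210 × 46.6 = 336.0 years.
Leg 4: γ = 1/√(1 − 0.863²) = 1/√0.2552 = 1.979; Δt_4 = 1.979 × 33.2 = 65.72 years.
Total: 1.402 + 237.0 + 336.0 + 65.72 years.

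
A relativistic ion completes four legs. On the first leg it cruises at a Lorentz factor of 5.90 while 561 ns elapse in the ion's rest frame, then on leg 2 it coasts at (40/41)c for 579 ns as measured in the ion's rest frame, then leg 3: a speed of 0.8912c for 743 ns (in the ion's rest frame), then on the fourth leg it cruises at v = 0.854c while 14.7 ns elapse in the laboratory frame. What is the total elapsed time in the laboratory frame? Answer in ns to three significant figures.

Leg 1: γ = 5.90; Δt_1 = 5.900 × 561 = 3310 ns.
Leg 2: γ = 1/√(1 − (40/41)²) = 41/9 ≈ 4.556; Δt_2 = 4.556 × 579 = 2638 ns.
Leg 3: γ = 1/√(1 − 0.8912²) = 1/√0.2058 = 2.205; Δt_3 = 2.205 × 743 = 1638 ns.
Leg 4: 14.7 ns is already measured in the laboratory frame.
Total: 3310 + 2638 + 1638 + 14.70 ns.

Δt = 7600 ns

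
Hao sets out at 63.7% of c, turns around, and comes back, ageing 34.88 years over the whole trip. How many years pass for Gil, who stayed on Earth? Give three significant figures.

Δt = 45.2 years

β = 0.637; γ = 1/√(1 − 0.637²) = 1/√0.5942 = 1.297
Earth-frame duration is the dilated interval: Δt = γτ = 1.297 × 34.88 years.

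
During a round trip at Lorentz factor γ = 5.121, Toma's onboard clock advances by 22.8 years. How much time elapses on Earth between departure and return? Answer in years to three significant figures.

γ = 5.121
Earth-frame duration is the dilated interval: Δt = γτ = 5.121 × 22.8 years.

Δt = 117 years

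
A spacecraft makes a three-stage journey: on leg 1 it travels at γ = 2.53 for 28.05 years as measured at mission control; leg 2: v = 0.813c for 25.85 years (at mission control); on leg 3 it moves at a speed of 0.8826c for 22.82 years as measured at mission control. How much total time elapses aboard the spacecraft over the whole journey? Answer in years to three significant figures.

Leg 1: γ = 2.53; τ_1 = 28.05/2.530 = 11.09 years.
Leg 2: γ = 1/√(1 − 0.813²) = 1/√0.3390 = 1.717; τ_2 = 25.85/1.717 = 15.05 years.
Leg 3: γ = 1/√(1 − 0.8826²) = 1/√0.2210 = 2.127; τ_3 = 22.82/2.127 = 10.73 years.
Total: 11.09 + 15.05 + 10.73 years.

τ = 36.9 years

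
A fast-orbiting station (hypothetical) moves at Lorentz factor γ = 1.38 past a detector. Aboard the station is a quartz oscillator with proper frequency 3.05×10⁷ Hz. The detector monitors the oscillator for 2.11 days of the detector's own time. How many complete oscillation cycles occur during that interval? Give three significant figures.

N = 4.03×10¹²

γ = 1.38
During 2.11 days of lab time, the oscillator's proper time advances by τ = Δt/γ = 2.11/1.380 = 1.529 days = 1.321×10⁵ s.
N = f × τ = 3.05×10⁷ × 1.321×10⁵ = 4.029×10¹².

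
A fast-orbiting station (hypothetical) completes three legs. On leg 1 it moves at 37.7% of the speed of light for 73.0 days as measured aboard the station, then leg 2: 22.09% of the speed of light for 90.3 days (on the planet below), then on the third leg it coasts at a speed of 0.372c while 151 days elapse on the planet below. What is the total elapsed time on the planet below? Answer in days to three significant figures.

Leg 1: β = 0.377; γ = 1/√(1 − 0.377²) = 1/√0.8579 = 1.080; Δt_1 = 1.080 × 73.0 = 78.82 days.
Leg 2: 90.3 days is already measured on the planet below.
Leg 3: 151 days is already measured on the planet below.
Total: 78.82 + 90.30 + 151.0 days.

Δt = 320 days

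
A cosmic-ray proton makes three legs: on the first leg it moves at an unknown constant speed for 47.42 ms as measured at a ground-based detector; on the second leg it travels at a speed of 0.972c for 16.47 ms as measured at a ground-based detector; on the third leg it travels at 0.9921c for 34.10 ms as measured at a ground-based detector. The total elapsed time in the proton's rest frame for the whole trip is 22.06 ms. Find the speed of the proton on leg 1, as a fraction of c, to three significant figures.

Leg 1: speed unknown; τ_1 = 47.42/γ_1.
Leg 2: γ = 1/√(1 − 0.972²) = 1/√0.05522 = 4.256; τ_2 = 16.47/4.256 = 3.870 ms.
Leg 3: γ = 1/√(1 − 0.9921²) = 1/√0.01574 = 7.971; τ_3 = 34.10/7.971 = 4.278 ms.
Total proper time: τ_1 + 3.870 + 4.278 = 22.06, so τ_1 = 22.06 − 8.148 = 13.91 ms.
γ_1 = 47.42/13.91 = 3.409; β = √(1 − 1/γ²) = √0.9139.

β = 0.956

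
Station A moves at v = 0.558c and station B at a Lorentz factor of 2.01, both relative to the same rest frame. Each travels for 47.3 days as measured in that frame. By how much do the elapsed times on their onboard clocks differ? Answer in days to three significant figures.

|τ_A − τ_B| = 15.7 days

A: γ = 1/√(1 − 0.558²) = 1/√0.6886 = 1.205; τ_A = 47.3/1.205 = 39.25 days.
B: γ = 2.01; τ_B = 47.3/2.010 = 23.53 days.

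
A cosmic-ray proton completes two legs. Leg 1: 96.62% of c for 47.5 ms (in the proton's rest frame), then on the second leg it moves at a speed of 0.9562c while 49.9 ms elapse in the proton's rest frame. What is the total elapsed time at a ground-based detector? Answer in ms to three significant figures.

Leg 1: β = 0.9662; γ = 1/√(1 − 0.9662²) = 1/√0.06646 = 3.879; Δt_1 = 3.879 × 47.5 = 184.3 ms.
Leg 2: γ = 1/√(1 − 0.9562²) = 1/√0.08568 = 3.416; Δt_2 = 3.416 × 49.9 = 170.5 ms.
Total: 184.3 + 170.5 ms.

Δt = 355 ms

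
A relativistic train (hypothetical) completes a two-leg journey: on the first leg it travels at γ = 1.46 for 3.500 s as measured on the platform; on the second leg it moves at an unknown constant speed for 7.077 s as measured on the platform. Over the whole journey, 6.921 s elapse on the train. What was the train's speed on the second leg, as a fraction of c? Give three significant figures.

β = 0.769

Leg 1: γ = 1.46; τ_1 = 3.500/1.460 = 2.397 s.
Leg 2: speed unknown; τ_2 = 7.077/γ_2.
Total proper time: 2.397 + τ_2 = 6.921, so τ_2 = 6.921 − 2.397 = 4.524 s.
γ_2 = 7.077/4.524 = 1.564; β = √(1 − 1/γ²) = √0.5914.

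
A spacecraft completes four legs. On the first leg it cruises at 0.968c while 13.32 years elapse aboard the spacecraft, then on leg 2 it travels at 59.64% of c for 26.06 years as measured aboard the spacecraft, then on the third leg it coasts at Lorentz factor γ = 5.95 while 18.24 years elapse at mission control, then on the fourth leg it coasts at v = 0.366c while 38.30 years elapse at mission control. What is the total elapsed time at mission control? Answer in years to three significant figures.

Δt = 142 years

Leg 1: γ = 1/√(1 − 0.968²) = 1/√0.06298 = 3.985; Δt_1 = 3.985 × 13.32 = 53.08 years.
Leg 2: β = 0.5964; γ = 1/√(1 − 0.5964²) = 1/√0.6443 = 1.246; Δt_2 = 1.246 × 26.06 = 32.47 years.
Leg 3: 18.24 years is already measured at mission control.
Leg 4: 38.30 years is already measured at mission control.
Total: 53.08 + 32.47 + 18.24 + 38.30 years.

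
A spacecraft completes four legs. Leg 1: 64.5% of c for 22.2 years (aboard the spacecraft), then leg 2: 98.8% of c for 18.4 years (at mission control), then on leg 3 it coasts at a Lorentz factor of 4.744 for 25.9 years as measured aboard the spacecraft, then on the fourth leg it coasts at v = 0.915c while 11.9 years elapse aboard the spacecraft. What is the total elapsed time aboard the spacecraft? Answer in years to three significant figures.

τ = 62.8 years

Leg 1: 22.2 years is already measured aboard the spacecraft.
Leg 2: β = 0.988; γ = 1/√(1 − 0.988²) = 1/√0.02386 = 6.474; τ_2 = 18.4/6.474 = 2.842 years.
Leg 3: 25.9 years is already measured aboard the spacecraft.
Leg 4: 11.9 years is already measured aboard the spacecraft.
Total: 22.20 + 2.842 + 25.90 + 11.90 years.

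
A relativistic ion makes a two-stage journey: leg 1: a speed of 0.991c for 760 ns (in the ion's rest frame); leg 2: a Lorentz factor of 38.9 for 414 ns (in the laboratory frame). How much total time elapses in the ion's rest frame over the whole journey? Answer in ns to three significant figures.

Leg 1: 760 ns is already measured in the ion's rest frame.
Leg 2: γ = 38.9; τ_2 = 414/38.90 = 10.64 ns.
Total: 760.0 + 10.64 ns.

τ = 771 ns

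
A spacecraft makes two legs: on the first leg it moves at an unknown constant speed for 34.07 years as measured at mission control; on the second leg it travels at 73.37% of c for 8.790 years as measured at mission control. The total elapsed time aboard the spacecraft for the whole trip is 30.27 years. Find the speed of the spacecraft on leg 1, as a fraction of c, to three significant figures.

Leg 1: speed unknown; τ_1 = 34.07/γ_1.
Leg 2: β = 0.7337; γ = 1/√(1 − 0.7337²) = 1/√0.4617 = 1.472; τ_2 = 8.790/1.472 = 5.973 years.
Total proper time: τ_1 + 5.973 = 30.27, so τ_1 = 30.27 − 5.973 = 24.30 years.
γ_1 = 34.07/24.30 = 1.402; β = √(1 − 1/γ²) = √0.4914.

β = 0.701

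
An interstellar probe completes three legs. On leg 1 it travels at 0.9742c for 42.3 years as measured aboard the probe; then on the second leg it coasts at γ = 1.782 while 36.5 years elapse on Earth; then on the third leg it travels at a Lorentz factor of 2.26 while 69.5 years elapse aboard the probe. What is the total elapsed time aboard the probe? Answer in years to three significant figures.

Leg 1: 42.3 years is already measured aboard the probe.
Leg 2: γ = 1.782; τ_2 = 36.5/1.782 = 20.48 years.
Leg 3: 69.5 years is already measured aboard the probe.
Total: 42.30 + 20.48 + 69.50 years.

τ = 132 years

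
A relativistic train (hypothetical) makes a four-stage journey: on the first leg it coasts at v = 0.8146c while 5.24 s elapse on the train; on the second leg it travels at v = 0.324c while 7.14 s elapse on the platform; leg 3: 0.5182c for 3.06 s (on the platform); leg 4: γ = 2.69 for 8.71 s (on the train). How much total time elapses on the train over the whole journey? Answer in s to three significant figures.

Leg 1: 5.24 s is already measured on the train.
Leg 2: γ = 1/√(1 − 0.324²) = 1/√0.8950 = 1.057; τ_2 = 7.14/1.057 = 6.755 s.
Leg 3: γ = 1/√(1 − 0.5182²) = 1/√0.7315 = 1.169; τ_3 = 3.06/1.169 = 2.617 s.
Leg 4: 8.71 s is already measured on the train.
Total: 5.240 + 6.755 + 2.617 + 8.710 s.

τ = 23.3 s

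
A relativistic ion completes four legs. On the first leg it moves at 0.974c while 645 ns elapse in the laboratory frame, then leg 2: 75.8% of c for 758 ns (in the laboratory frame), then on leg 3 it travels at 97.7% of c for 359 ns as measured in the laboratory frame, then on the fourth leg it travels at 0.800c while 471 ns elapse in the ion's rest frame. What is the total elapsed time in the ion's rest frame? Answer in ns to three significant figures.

τ = 1190 ns

Leg 1: γ = 1/√(1 − 0.974²) = 1/√0.05132 = 4.414; τ_1 = 645/4.414 = 146.1 ns.
Leg 2: β = 0.758; γ = 1/√(1 − 0.758²) = 1/√0.4254 = 1.533; τ_2 = 758/1.533 = 494.4 ns.
Leg 3: β = 0.977; γ = 1/√(1 − 0.977²) = 1/√0.04547 = 4.690; τ_3 = 359/4.690 = 76.55 ns.
Leg 4: 471 ns is already measured in the ion's rest frame.
Total: 146.1 + 494.4 + 76.55 + 471.0 ns.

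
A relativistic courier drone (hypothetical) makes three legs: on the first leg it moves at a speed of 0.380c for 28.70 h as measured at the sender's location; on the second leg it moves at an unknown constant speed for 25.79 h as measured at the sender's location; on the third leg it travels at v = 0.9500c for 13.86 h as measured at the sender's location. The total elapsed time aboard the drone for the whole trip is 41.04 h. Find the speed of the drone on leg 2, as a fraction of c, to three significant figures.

β = 0.919

Leg 1: γ = 1/√(1 − 0.380²) = 1/√0.8556 = 1.081; τ_1 = 28.70/1.081 = 26.55 h.
Leg 2: speed unknown; τ_2 = 25.79/γ_2.
Leg 3: γ = 1/√(1 − 0.9500²) = 1/√0.09750 = 3.203; τ_3 = 13.86/3.203 = 4.328 h.
Total proper time: 26.55 + τ_2 + 4.328 = 41.04, so τ_2 = 41.04 − 30.87 = 10.17 h.
γ_2 = 25.79/10.17 = 2.537; β = √(1 − 1/γ²) = √0.8446.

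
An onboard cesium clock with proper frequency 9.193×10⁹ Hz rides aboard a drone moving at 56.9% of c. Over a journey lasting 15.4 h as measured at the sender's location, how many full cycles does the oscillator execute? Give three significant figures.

β = 0.569; γ = 1/√(1 − 0.569²) = 1/√0.6762 = 1.216
The oscillator's own cycle count is N = f × τ where τ is the proper time aboard the drone. τ = Δt/γ = 15.4/1.216 = 12.66 h = 4.559×10⁴ s.
N = 9.193×10⁹ × 4.559×10⁴ = 4.191×10¹⁴.

N = 4.19×10¹⁴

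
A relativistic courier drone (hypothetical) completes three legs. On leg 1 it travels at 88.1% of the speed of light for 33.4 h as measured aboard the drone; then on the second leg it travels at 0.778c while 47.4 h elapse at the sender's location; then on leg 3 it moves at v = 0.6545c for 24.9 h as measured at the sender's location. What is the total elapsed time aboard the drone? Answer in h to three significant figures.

τ = 82.0 h

Leg 1: 33.4 h is already measured aboard the drone.
Leg 2: γ = 1/√(1 − 0.778²) = 1/√0.3947 = 1.592; τ_2 = 47.4/1.592 = 29.78 h.
Leg 3: γ = 1/√(1 − 0.6545²) = 1/√0.5716 = 1.323; τ_3 = 24.9/1.323 = 18.83 h.
Total: 33.40 + 29.78 + 18.83 h.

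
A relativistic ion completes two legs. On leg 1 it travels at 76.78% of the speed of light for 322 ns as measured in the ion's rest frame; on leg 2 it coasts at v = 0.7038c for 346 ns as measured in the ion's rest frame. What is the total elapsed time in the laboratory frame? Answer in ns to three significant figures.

Leg 1: β = 0.7678; γ = 1/√(1 − 0.7678²) = 1/√0.4105 = 1.561; Δt_1 = 1.561 × 322 = 502.6 ns.
Leg 2: γ = 1/√(1 − 0.7038²) = 1/√0.5047 = 1.408; Δt_2 = 1.408 × 346 = 487.1 ns.
Total: 502.6 + 487.1 ns.

Δt = 990 ns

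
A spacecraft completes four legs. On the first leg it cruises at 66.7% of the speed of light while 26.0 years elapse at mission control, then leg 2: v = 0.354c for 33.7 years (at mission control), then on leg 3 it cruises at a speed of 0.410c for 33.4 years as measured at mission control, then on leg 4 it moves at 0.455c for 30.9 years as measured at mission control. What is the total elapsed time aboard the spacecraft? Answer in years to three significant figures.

Leg 1: β = 0.667; γ = 1/√(1 − 0.667²) = 1/√0.5551 = 1.342; τ_1 = 26.0/1.342 = 19.37 years.
Leg 2: γ = 1/√(1 − 0.354²) = 1/√0.8747 = 1.069; τ_2 = 33.7/1.069 = 31.52 years.
Leg 3: γ = 1/√(1 − 0.410²) = 1/√0.8319 = 1.096; τ_3 = 33.4/1.096 = 30.46 years.
Leg 4: γ = 1/√(1 − 0.455²) = 1/√0.7930 = 1.123; τ_4 = 30.9/1.123 = 27.52 years.
Total: 19.37 + 31.52 + 30.46 + 27.52 years.

τ = 109 years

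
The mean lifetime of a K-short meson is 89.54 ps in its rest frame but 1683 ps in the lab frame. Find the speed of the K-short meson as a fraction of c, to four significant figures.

γ = Δt/τ₀ = 1683/89.54 = 18.80
β = √(1 − 1/γ²) = √(1 − 0.002831) = √0.9972

β = 0.9986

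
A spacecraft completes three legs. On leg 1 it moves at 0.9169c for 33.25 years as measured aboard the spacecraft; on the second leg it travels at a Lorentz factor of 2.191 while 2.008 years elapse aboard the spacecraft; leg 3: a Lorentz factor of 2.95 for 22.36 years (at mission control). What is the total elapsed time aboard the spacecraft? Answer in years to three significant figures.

τ = 42.8 years

Leg 1: 33.25 years is already measured aboard the spacecraft.
Leg 2: 2.008 years is already measured aboard the spacecraft.
Leg 3: γ = 2.95; τ_3 = 22.36/2.950 = 7.580 years.
Total: 33.25 + 2.008 + 7.580 years.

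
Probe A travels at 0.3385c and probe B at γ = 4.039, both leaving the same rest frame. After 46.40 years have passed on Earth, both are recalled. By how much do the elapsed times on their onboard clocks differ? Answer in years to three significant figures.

A: γ = 1/√(1 − 0.3385²) = 1/√0.8854 = 1.063; τ_A = 46.40/1.063 = 43.66 years.
B: γ = 4.039; τ_B = 46.40/4.039 = 11.49 years.

|τ_A − τ_B| = 32.2 years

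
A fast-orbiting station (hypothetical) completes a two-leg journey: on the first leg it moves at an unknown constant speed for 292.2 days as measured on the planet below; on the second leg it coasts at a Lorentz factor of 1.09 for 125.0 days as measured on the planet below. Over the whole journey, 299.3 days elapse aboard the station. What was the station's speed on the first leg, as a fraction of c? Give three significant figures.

Leg 1: speed unknown; τ_1 = 292.2/γ_1.
Leg 2: γ = 1.09; τ_2 = 125.0/1.090 = 114.7 days.
Total proper time: τ_1 + 114.7 = 299.3, so τ_1 = 299.3 − 114.7 = 184.6 days.
γ_1 = 292.2/184.6 = 1.583; β = √(1 − 1/γ²) = √0.6008.

β = 0.775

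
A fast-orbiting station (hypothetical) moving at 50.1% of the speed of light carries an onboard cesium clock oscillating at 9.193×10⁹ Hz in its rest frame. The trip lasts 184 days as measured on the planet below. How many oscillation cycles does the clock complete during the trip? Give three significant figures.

β = 0.501; γ = 1/√(1 − 0.501²) = 1/√0.7490 = 1.155
The oscillator's own cycle count is N = f × τ where τ is the proper time aboard the station. τ = Δt/γ = 184/1.155 = 159.2 days = 1.376×10⁷ s.
N = 9.193×10⁹ × 1.376×10⁷ = 1.265×10¹⁷.

N = 1.26×10¹⁷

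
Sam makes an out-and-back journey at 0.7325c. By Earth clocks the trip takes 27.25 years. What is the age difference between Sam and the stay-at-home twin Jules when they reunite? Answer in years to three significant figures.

Δt − τ = 8.70 years

γ = 1/√(1 − 0.7325²) = 1/√0.4634 = 1.469
Sam's elapsed proper time: τ = 27.25/1.469 = 18.55 years.
Age gap = Δt − τ = 27.25 − 18.55 years.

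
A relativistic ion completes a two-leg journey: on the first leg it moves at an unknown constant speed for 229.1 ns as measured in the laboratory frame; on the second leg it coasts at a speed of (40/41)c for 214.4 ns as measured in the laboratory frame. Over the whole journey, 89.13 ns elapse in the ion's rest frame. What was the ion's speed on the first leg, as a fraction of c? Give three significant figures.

β = 0.983

Leg 1: speed unknown; τ_1 = 229.1/γ_1.
Leg 2: γ = 1/√(1 − (40/41)²) = 41/9 ≈ 4.556; τ_2 = 214.4/4.556 = 47.06 ns.
Total proper time: τ_1 + 47.06 = 89.13, so τ_1 = 89.13 − 47.06 = 42.07 ns.
γ_1 = 229.1/42.07 = 5.446; β = √(1 − 1/γ²) = √0.9663.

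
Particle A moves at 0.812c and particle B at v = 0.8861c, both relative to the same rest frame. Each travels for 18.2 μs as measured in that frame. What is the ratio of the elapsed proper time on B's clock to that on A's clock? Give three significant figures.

τ_B/τ_A = 0.794

A: γ = 1/√(1 − 0.812²) = 1/√0.3407 = 1.713. B: γ = 1/√(1 − 0.8861²) = 1/√0.2148 = 2.158.
τ_A/τ_B = γ_B/γ_A = 2.158/1.713 = 1.259, so τ_B/τ_A = 0.7941.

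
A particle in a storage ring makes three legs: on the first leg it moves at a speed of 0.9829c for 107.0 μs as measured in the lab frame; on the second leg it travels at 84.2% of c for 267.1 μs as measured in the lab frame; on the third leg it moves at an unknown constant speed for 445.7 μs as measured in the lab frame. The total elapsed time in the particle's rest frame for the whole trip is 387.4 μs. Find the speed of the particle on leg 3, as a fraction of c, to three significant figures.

β = 0.865

Leg 1: γ = 1/√(1 − 0.9829²) = 1/√0.03391 = 5.431; τ_1 = 107.0/5.431 = 19.70 μs.
Leg 2: β = 0.842; γ = 1/√(1 − 0.842²) = 1/√0.2910 = 1.854; τ_2 = 267.1/1.854 = 144.1 μs.
Leg 3: speed unknown; τ_3 = 445.7/γ_3.
Total proper time: 19.70 + 144.1 + τ_3 = 387.4, so τ_3 = 387.4 − 163.8 = 223.6 μs.
γ_3 = 445.7/223.6 = 1.993; β = √(1 − 1/γ²) = √0.7483.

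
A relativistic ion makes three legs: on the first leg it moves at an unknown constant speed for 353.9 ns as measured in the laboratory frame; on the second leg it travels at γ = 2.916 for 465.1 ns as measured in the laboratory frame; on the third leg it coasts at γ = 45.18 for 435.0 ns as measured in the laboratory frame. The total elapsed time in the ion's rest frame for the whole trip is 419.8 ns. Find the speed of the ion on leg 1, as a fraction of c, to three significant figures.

β = 0.706

Leg 1: speed unknown; τ_1 = 353.9/γ_1.
Leg 2: γ = 2.916; τ_2 = 465.1/2.916 = 159.5 ns.
Leg 3: γ = 45.18; τ_3 = 435.0/45.18 = 9.628 ns.
Total proper time: τ_1 + 159.5 + 9.628 = 419.8, so τ_1 = 419.8 − 169.1 = 250.7 ns.
γ_1 = 353.9/250.7 = 1.412; β = √(1 − 1/γ²) = √0.4983.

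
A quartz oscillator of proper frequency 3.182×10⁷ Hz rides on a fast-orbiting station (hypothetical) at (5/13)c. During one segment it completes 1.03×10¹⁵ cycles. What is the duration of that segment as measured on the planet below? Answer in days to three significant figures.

γ = 1/√(1 − (5/13)²) = 13/12 ≈ 1.083
Proper time for N cycles: τ = N/f = 1.03×10¹⁵/(3.182×10⁷) = 3.237×10⁷ s = 374.6 days.
Lab-frame duration Δt = γτ = 1.083 × 374.6 = 405.9 days.

Δt = 406 days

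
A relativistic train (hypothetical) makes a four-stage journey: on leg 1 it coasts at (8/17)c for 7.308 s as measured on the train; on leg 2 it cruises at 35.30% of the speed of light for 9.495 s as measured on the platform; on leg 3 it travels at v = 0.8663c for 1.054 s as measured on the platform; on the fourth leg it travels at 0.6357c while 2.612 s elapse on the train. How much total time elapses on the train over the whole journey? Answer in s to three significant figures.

τ = 19.3 s

Leg 1: 7.308 s is already measured on the train.
Leg 2: β = 0.3530; γ = 1/√(1 − 0.3530²) = 1/√0.8754 = 1.069; τ_2 = 9.495/1.069 = 8.884 s.
Leg 3: γ = 1/√(1 − 0.8663²) = 1/√0.2495 = 2.002; τ_3 = 1.054/2.002 = 0.5265 s.
Leg 4: 2.612 s is already measured on the train.
Total: 7.308 + 8.884 + 0.5265 + 2.612 s.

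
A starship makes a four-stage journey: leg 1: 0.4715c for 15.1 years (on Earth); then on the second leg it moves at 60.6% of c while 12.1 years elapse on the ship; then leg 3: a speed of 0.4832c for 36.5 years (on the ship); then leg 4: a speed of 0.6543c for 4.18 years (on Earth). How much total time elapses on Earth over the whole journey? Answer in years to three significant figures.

Leg 1: 15.1 years is already measured on Earth.
Leg 2: β = 0.606; γ = 1/√(1 − 0.606²) = 1/√0.6328 = 1.257; Δt_2 = 1.257 × 12.1 = 15.21 years.
Leg 3: γ = 1/√(1 − 0.4832²) = 1/√0.7665 = 1.142; Δt_3 = 1.142 × 36.5 = 41.69 years.
Leg 4: 4.18 years is already measured on Earth.
Total: 15.10 + 15.21 + 41.69 + 4.180 years.

Δt = 76.2 years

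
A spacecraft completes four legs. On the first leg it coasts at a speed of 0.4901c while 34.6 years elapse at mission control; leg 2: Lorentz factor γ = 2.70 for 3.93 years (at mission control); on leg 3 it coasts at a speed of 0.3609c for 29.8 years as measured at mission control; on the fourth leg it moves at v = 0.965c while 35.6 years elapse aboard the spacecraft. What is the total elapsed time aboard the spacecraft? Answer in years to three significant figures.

τ = 95.0 years

Leg 1: γ = 1/√(1 − 0.4901²) = 1/√0.7598 = 1.147; τ_1 = 34.6/1.147 = 30.16 years.
Leg 2: γ = 2.70; τ_2 = 3.93/2.700 = 1.456 years.
Leg 3: γ = 1/√(1 − 0.3609²) = 1/√0.8698 = 1.072; τ_3 = 29.8/1.072 = 27.79 years.
Leg 4: 35.6 years is already measured aboard the spacecraft.
Total: 30.16 + 1.456 + 27.79 + 35.60 years.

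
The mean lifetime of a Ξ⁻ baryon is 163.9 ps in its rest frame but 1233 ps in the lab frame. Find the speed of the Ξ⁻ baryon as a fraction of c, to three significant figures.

β = 0.991

γ = Δt/τ₀ = 1233/163.9 = 7.523
β = √(1 − 1/γ²) = √(1 − 0.01767) = √0.9823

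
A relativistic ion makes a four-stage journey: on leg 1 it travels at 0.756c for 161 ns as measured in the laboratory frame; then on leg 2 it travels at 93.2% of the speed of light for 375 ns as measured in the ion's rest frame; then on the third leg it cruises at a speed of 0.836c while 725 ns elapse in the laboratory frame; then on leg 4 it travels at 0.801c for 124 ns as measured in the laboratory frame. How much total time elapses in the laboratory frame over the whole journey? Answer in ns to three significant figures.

Leg 1: 161 ns is already measured in the laboratory frame.
Leg 2: β = 0.932; γ = 1/√(1 − 0.932²) = 1/√0.1314 = 2.759; Δt_2 = 2.759 × 375 = 1035 ns.
Leg 3: 725 ns is already measured in the laboratory frame.
Leg 4: 124 ns is already measured in the laboratory frame.
Total: 161.0 + 1035 + 725.0 + 124.0 ns.

Δt = 2040 ns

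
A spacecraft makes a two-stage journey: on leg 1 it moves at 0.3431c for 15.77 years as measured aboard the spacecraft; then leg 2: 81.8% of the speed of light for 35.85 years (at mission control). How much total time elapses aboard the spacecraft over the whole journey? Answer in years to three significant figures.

Leg 1: 15.77 years is already measured aboard the spacecraft.
Leg 2: β = 0.818; γ = 1/√(1 − 0.818²) = 1/√0.3309 = 1.738; τ_2 = 35.85/1.738 = 20.62 years.
Total: 15.77 + 20.62 years.

τ = 36.4 years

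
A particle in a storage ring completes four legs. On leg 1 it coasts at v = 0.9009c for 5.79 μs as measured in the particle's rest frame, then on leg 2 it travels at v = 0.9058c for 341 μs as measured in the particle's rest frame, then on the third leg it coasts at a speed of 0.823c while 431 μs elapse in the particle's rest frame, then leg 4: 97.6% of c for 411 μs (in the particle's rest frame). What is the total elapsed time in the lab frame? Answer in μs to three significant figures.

Leg 1: γ = 1/√(1 − 0.9009²) = 1/√0.1884 = 2.304; Δt_1 = 2.304 × 5.79 = 13.34 μs.
Leg 2: γ = 1/√(1 − 0.9058²) = 1/√0.1795 = 2.360; Δt_2 = 2.360 × 341 = 804.8 μs.
Leg 3: γ = 1/√(1 − 0.823²) = 1/√0.3227 = 1.760; Δt_3 = 1.760 × 431 = 758.7 μs.
Leg 4: β = 0.976; γ = 1/√(1 − 0.976²) = 1/√0.04742 = 4.592; Δt_4 = 4.592 × 411 = 1887 μs.
Total: 13.34 + 804.8 + 758.7 + 1887 μs.

Δt = 3460 μs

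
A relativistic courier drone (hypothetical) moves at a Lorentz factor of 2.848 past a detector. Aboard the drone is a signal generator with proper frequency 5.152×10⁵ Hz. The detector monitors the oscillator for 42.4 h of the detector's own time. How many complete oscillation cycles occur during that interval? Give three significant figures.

γ = 2.848
During 42.4 h of lab time, the oscillator's proper time advances by τ = Δt/γ = 42.4/2.848 = 14.89 h = 5.360×10⁴ s.
N = f × τ = 5.152×10⁵ × 5.360×10⁴ = 2.761×10¹⁰.

N = 2.76×10¹⁰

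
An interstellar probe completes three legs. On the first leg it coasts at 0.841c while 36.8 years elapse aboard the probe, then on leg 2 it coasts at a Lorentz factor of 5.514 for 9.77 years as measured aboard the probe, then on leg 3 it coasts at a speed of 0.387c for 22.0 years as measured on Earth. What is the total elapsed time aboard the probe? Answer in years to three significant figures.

Leg 1: 36.8 years is already measured aboard the probe.
Leg 2: 9.77 years is already measured aboard the probe.
Leg 3: γ = 1/√(1 − 0.387²) = 1/√0.8502 = 1.085; τ_3 = 22.0/1.085 = 20.29 years.
Total: 36.80 + 9.770 + 20.29 years.

τ = 66.9 years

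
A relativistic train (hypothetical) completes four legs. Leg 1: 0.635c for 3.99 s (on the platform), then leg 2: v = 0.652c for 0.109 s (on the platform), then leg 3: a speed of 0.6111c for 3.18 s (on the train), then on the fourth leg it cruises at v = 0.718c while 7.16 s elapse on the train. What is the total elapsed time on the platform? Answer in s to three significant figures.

Δt = 18.4 s

Leg 1: 3.99 s is already measured on the platform.
Leg 2: 0.109 s is already measured on the platform.
Leg 3: γ = 1/√(1 − 0.6111²) = 1/√0.6266 = 1.263; Δt_3 = 1.263 × 3.18 = 4.017 s.
Leg 4: γ = 1/√(1 − 0.718²) = 1/√0.4845 = 1.437; Δt_4 = 1.437 × 7.16 = 10.29 s.
Total: 3.990 + 0.1090 + 4.017 + 10.29 s.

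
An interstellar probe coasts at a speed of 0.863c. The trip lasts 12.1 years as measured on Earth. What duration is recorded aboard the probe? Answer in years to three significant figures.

γ = 1/√(1 − 0.863²) = 1/√0.2552 = 1.979
The interval measured on Earth is the dilated one; the clock aboard the probe measures the proper time τ = Δt/γ = 12.1/1.979 years.

τ = 6.11 years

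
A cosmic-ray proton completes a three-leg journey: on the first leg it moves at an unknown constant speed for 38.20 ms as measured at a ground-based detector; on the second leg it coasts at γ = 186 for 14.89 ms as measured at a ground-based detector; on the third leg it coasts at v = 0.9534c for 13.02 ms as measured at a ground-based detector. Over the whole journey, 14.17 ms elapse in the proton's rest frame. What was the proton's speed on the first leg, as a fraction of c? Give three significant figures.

β = 0.964

Leg 1: speed unknown; τ_1 = 38.20/γ_1.
Leg 2: γ = 186; τ_2 = 14.89/186.0 = 0.08005 ms.
Leg 3: γ = 1/√(1 − 0.9534²) = 1/√0.09103 = 3.314; τ_3 = 13.02/3.314 = 3.928 ms.
Total proper time: τ_1 + 0.08005 + 3.928 = 14.17, so τ_1 = 14.17 − 4.008 = 10.16 ms.
γ_1 = 38.20/10.16 = 3.759; β = √(1 − 1/γ²) = √0.9292.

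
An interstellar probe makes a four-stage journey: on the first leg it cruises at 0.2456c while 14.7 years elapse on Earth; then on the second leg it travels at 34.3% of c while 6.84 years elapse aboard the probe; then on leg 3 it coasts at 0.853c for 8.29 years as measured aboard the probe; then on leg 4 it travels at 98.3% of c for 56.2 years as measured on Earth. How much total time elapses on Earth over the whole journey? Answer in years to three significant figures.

Δt = 94.1 years

Leg 1: 14.7 years is already measured on Earth.
Leg 2: β = 0.343; γ = 1/√(1 − 0.343²) = 1/√0.8824 = 1.065; Δt_2 = 1.065 × 6.84 = 7.282 years.
Leg 3: γ = 1/√(1 − 0.853²) = 1/√0.2724 = 1.916; Δt_3 = 1.916 × 8.29 = 15.88 years.
Leg 4: 56.2 years is already measured on Earth.
Total: 14.70 + 7.282 + 15.88 + 56.20 years.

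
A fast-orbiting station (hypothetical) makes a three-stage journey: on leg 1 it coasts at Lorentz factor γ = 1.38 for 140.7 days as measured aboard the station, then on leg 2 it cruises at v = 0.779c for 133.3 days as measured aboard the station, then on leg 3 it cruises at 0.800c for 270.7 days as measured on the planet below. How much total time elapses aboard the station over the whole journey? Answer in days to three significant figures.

τ = 436 days

Leg 1: 140.7 days is already measured aboard the station.
Leg 2: 133.3 days is already measured aboard the station.
Leg 3: γ = 1/√(1 − 0.800²) = 5/3 ≈ 1.667; τ_3 = 270.7/1.667 = 162.4 days.
Total: 140.7 + 133.3 + 162.4 days.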